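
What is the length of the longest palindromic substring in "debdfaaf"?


Input: "debdfaaf"
Checking substrings for palindromes:
  [4:8] "faaf" (len 4) => palindrome
  [5:7] "aa" (len 2) => palindrome
Longest palindromic substring: "faaf" with length 4

4


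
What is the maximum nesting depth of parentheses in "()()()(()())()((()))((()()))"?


Input: "()()()(()())()((()))((()()))"
Tracking depth:
  Position 0 '(': depth becomes 1
  Position 1 ')': depth becomes 0
  Position 2 '(': depth becomes 1
  Position 3 ')': depth becomes 0
  Position 4 '(': depth becomes 1
  Position 5 ')': depth becomes 0
  Position 6 '(': depth becomes 1
  Position 7 '(': depth becomes 2
  Position 8 ')': depth becomes 1
  Position 9 '(': depth becomes 2
  Position 10 ')': depth becomes 1
  Position 11 ')': depth becomes 0
  Position 12 '(': depth becomes 1
  Position 13 ')': depth becomes 0
  Position 14 '(': depth becomes 1
  Position 15 '(': depth becomes 2
  Position 16 '(': depth becomes 3
  Position 17 ')': depth becomes 2
  Position 18 ')': depth becomes 1
  Position 19 ')': depth becomes 0
  Position 20 '(': depth becomes 1
  Position 21 '(': depth becomes 2
  Position 22 '(': depth becomes 3
  Position 23 ')': depth becomes 2
  Position 24 '(': depth becomes 3
  Position 25 ')': depth becomes 2
  Position 26 ')': depth becomes 1
  Position 27 ')': depth becomes 0
Maximum depth reached: 3

3


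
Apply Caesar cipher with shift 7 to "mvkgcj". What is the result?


Caesar cipher: shift "mvkgcj" by 7
  'm' (pos 12) + 7 = pos 19 = 't'
  'v' (pos 21) + 7 = pos 2 = 'c'
  'k' (pos 10) + 7 = pos 17 = 'r'
  'g' (pos 6) + 7 = pos 13 = 'n'
  'c' (pos 2) + 7 = pos 9 = 'j'
  'j' (pos 9) + 7 = pos 16 = 'q'
Result: tcrnjq

tcrnjq


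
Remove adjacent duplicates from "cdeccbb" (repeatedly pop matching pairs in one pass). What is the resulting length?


Input: cdeccbb
Stack-based adjacent duplicate removal:
  Read 'c': push. Stack: c
  Read 'd': push. Stack: cd
  Read 'e': push. Stack: cde
  Read 'c': push. Stack: cdec
  Read 'c': matches stack top 'c' => pop. Stack: cde
  Read 'b': push. Stack: cdeb
  Read 'b': matches stack top 'b' => pop. Stack: cde
Final stack: "cde" (length 3)

3


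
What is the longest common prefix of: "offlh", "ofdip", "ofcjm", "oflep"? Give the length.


Words: offlh, ofdip, ofcjm, oflep
  Position 0: all 'o' => match
  Position 1: all 'f' => match
  Position 2: ('f', 'd', 'c', 'l') => mismatch, stop
LCP = "of" (length 2)

2


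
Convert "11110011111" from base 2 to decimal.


Input: "11110011111" in base 2
Positional expansion:
  Digit '1' (value 1) x 2^10 = 1024
  Digit '1' (value 1) x 2^9 = 512
  Digit '1' (value 1) x 2^8 = 256
  Digit '1' (value 1) x 2^7 = 128
  Digit '0' (value 0) x 2^6 = 0
  Digit '0' (value 0) x 2^5 = 0
  Digit '1' (value 1) x 2^4 = 16
  Digit '1' (value 1) x 2^3 = 8
  Digit '1' (value 1) x 2^2 = 4
  Digit '1' (value 1) x 2^1 = 2
  Digit '1' (value 1) x 2^0 = 1
Sum = 1951

1951


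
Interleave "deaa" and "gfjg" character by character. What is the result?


Interleaving "deaa" and "gfjg":
  Position 0: 'd' from first, 'g' from second => "dg"
  Position 1: 'e' from first, 'f' from second => "ef"
  Position 2: 'a' from first, 'j' from second => "aj"
  Position 3: 'a' from first, 'g' from second => "ag"
Result: dgefajag

dgefajag


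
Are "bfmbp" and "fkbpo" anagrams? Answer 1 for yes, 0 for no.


Strings: "bfmbp", "fkbpo"
Sorted first:  bbfmp
Sorted second: bfkop
Differ at position 1: 'b' vs 'f' => not anagrams

0


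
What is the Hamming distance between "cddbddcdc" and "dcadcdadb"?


Comparing "cddbddcdc" and "dcadcdadb" position by position:
  Position 0: 'c' vs 'd' => differ
  Position 1: 'd' vs 'c' => differ
  Position 2: 'd' vs 'a' => differ
  Position 3: 'b' vs 'd' => differ
  Position 4: 'd' vs 'c' => differ
  Position 5: 'd' vs 'd' => same
  Position 6: 'c' vs 'a' => differ
  Position 7: 'd' vs 'd' => same
  Position 8: 'c' vs 'b' => differ
Total differences (Hamming distance): 7

7


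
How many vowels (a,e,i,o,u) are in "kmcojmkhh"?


Input: kmcojmkhh
Checking each character:
  'k' at position 0: consonant
  'm' at position 1: consonant
  'c' at position 2: consonant
  'o' at position 3: vowel (running total: 1)
  'j' at position 4: consonant
  'm' at position 5: consonant
  'k' at position 6: consonant
  'h' at position 7: consonant
  'h' at position 8: consonant
Total vowels: 1

1


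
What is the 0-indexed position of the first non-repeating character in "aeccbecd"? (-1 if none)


Input: aeccbecd
Character frequencies:
  'a': 1
  'b': 1
  'c': 3
  'd': 1
  'e': 2
Scanning left to right for freq == 1:
  Position 0 ('a'): unique! => answer = 0

0


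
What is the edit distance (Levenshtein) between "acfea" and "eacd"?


Computing edit distance: "acfea" -> "eacd"
DP table:
           e    a    c    d
      0    1    2    3    4
  a   1    1    1    2    3
  c   2    2    2    1    2
  f   3    3    3    2    2
  e   4    3    4    3    3
  a   5    4    3    4    4
Edit distance = dp[5][4] = 4

4


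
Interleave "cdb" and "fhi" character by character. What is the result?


Interleaving "cdb" and "fhi":
  Position 0: 'c' from first, 'f' from second => "cf"
  Position 1: 'd' from first, 'h' from second => "dh"
  Position 2: 'b' from first, 'i' from second => "bi"
Result: cfdhbi

cfdhbi


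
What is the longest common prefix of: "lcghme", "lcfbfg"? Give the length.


Words: lcghme, lcfbfg
  Position 0: all 'l' => match
  Position 1: all 'c' => match
  Position 2: ('g', 'f') => mismatch, stop
LCP = "lc" (length 2)

2


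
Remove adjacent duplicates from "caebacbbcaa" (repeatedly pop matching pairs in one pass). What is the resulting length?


Input: caebacbbcaa
Stack-based adjacent duplicate removal:
  Read 'c': push. Stack: c
  Read 'a': push. Stack: ca
  Read 'e': push. Stack: cae
  Read 'b': push. Stack: caeb
  Read 'a': push. Stack: caeba
  Read 'c': push. Stack: caebac
  Read 'b': push. Stack: caebacb
  Read 'b': matches stack top 'b' => pop. Stack: caebac
  Read 'c': matches stack top 'c' => pop. Stack: caeba
  Read 'a': matches stack top 'a' => pop. Stack: caeb
  Read 'a': push. Stack: caeba
Final stack: "caeba" (length 5)

5


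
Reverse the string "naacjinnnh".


Input: naacjinnnh
Reading characters right to left:
  Position 9: 'h'
  Position 8: 'n'
  Position 7: 'n'
  Position 6: 'n'
  Position 5: 'i'
  Position 4: 'j'
  Position 3: 'c'
  Position 2: 'a'
  Position 1: 'a'
  Position 0: 'n'
Reversed: hnnnijcaan

hnnnijcaan


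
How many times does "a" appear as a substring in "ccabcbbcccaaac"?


Searching for "a" in "ccabcbbcccaaac"
Scanning each position:
  Position 0: "c" => no
  Position 1: "c" => no
  Position 2: "a" => MATCH
  Position 3: "b" => no
  Position 4: "c" => no
  Position 5: "b" => no
  Position 6: "b" => no
  Position 7: "c" => no
  Position 8: "c" => no
  Position 9: "c" => no
  Position 10: "a" => MATCH
  Position 11: "a" => MATCH
  Position 12: "a" => MATCH
  Position 13: "c" => no
Total occurrences: 4

4


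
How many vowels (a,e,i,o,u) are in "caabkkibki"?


Input: caabkkibki
Checking each character:
  'c' at position 0: consonant
  'a' at position 1: vowel (running total: 1)
  'a' at position 2: vowel (running total: 2)
  'b' at position 3: consonant
  'k' at position 4: consonant
  'k' at position 5: consonant
  'i' at position 6: vowel (running total: 3)
  'b' at position 7: consonant
  'k' at position 8: consonant
  'i' at position 9: vowel (running total: 4)
Total vowels: 4

4


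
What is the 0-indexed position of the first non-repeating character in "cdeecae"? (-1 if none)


Input: cdeecae
Character frequencies:
  'a': 1
  'c': 2
  'd': 1
  'e': 3
Scanning left to right for freq == 1:
  Position 0 ('c'): freq=2, skip
  Position 1 ('d'): unique! => answer = 1

1


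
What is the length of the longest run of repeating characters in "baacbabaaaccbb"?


Input: "baacbabaaaccbb"
Scanning for longest run:
  Position 1 ('a'): new char, reset run to 1
  Position 2 ('a'): continues run of 'a', length=2
  Position 3 ('c'): new char, reset run to 1
  Position 4 ('b'): new char, reset run to 1
  Position 5 ('a'): new char, reset run to 1
  Position 6 ('b'): new char, reset run to 1
  Position 7 ('a'): new char, reset run to 1
  Position 8 ('a'): continues run of 'a', length=2
  Position 9 ('a'): continues run of 'a', length=3
  Position 10 ('c'): new char, reset run to 1
  Position 11 ('c'): continues run of 'c', length=2
  Position 12 ('b'): new char, reset run to 1
  Position 13 ('b'): continues run of 'b', length=2
Longest run: 'a' with length 3

3


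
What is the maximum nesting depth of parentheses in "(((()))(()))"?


Input: "(((()))(()))"
Tracking depth:
  Position 0 '(': depth becomes 1
  Position 1 '(': depth becomes 2
  Position 2 '(': depth becomes 3
  Position 3 '(': depth becomes 4
  Position 4 ')': depth becomes 3
  Position 5 ')': depth becomes 2
  Position 6 ')': depth becomes 1
  Position 7 '(': depth becomes 2
  Position 8 '(': depth becomes 3
  Position 9 ')': depth becomes 2
  Position 10 ')': depth becomes 1
  Position 11 ')': depth becomes 0
Maximum depth reached: 4

4


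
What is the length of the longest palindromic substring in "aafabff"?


Input: "aafabff"
Checking substrings for palindromes:
  [1:4] "afa" (len 3) => palindrome
  [0:2] "aa" (len 2) => palindrome
  [5:7] "ff" (len 2) => palindrome
Longest palindromic substring: "afa" with length 3

3


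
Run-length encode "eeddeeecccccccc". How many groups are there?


Input: eeddeeecccccccc
Scanning for consecutive runs:
  Group 1: 'e' x 2 (positions 0-1)
  Group 2: 'd' x 2 (positions 2-3)
  Group 3: 'e' x 3 (positions 4-6)
  Group 4: 'c' x 8 (positions 7-14)
Total groups: 4

4


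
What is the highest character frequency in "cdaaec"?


Input: cdaaec
Character counts:
  'a': 2
  'c': 2
  'd': 1
  'e': 1
Maximum frequency: 2

2


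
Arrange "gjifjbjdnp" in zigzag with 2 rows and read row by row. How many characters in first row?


Zigzag "gjifjbjdnp" into 2 rows:
Placing characters:
  'g' => row 0
  'j' => row 1
  'i' => row 0
  'f' => row 1
  'j' => row 0
  'b' => row 1
  'j' => row 0
  'd' => row 1
  'n' => row 0
  'p' => row 1
Rows:
  Row 0: "gijjn"
  Row 1: "jfbdp"
First row length: 5

5


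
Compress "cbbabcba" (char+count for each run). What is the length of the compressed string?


Input: cbbabcba
Runs:
  'c' x 1 => "c1"
  'b' x 2 => "b2"
  'a' x 1 => "a1"
  'b' x 1 => "b1"
  'c' x 1 => "c1"
  'b' x 1 => "b1"
  'a' x 1 => "a1"
Compressed: "c1b2a1b1c1b1a1"
Compressed length: 14

14


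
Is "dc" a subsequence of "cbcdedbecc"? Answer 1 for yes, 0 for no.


Check if "dc" is a subsequence of "cbcdedbecc"
Greedy scan:
  Position 0 ('c'): no match needed
  Position 1 ('b'): no match needed
  Position 2 ('c'): no match needed
  Position 3 ('d'): matches sub[0] = 'd'
  Position 4 ('e'): no match needed
  Position 5 ('d'): no match needed
  Position 6 ('b'): no match needed
  Position 7 ('e'): no match needed
  Position 8 ('c'): matches sub[1] = 'c'
  Position 9 ('c'): no match needed
All 2 characters matched => is a subsequence

1


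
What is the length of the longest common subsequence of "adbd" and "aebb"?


LCS of "adbd" and "aebb"
DP table:
           a    e    b    b
      0    0    0    0    0
  a   0    1    1    1    1
  d   0    1    1    1    1
  b   0    1    1    2    2
  d   0    1    1    2    2
LCS length = dp[4][4] = 2

2


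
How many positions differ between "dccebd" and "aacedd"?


Comparing "dccebd" and "aacedd" position by position:
  Position 0: 'd' vs 'a' => DIFFER
  Position 1: 'c' vs 'a' => DIFFER
  Position 2: 'c' vs 'c' => same
  Position 3: 'e' vs 'e' => same
  Position 4: 'b' vs 'd' => DIFFER
  Position 5: 'd' vs 'd' => same
Positions that differ: 3

3


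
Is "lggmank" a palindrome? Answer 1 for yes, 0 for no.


Input: lggmank
Reversed: knamggl
  Compare pos 0 ('l') with pos 6 ('k'): MISMATCH
  Compare pos 1 ('g') with pos 5 ('n'): MISMATCH
  Compare pos 2 ('g') with pos 4 ('a'): MISMATCH
Result: not a palindrome

0


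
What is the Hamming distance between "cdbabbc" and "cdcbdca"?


Comparing "cdbabbc" and "cdcbdca" position by position:
  Position 0: 'c' vs 'c' => same
  Position 1: 'd' vs 'd' => same
  Position 2: 'b' vs 'c' => differ
  Position 3: 'a' vs 'b' => differ
  Position 4: 'b' vs 'd' => differ
  Position 5: 'b' vs 'c' => differ
  Position 6: 'c' vs 'a' => differ
Total differences (Hamming distance): 5

5


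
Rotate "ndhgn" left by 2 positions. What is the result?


Input: "ndhgn", rotate left by 2
First 2 characters: "nd"
Remaining characters: "hgn"
Concatenate remaining + first: "hgn" + "nd" = "hgnnd"

hgnnd


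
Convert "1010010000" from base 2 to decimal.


Input: "1010010000" in base 2
Positional expansion:
  Digit '1' (value 1) x 2^9 = 512
  Digit '0' (value 0) x 2^8 = 0
  Digit '1' (value 1) x 2^7 = 128
  Digit '0' (value 0) x 2^6 = 0
  Digit '0' (value 0) x 2^5 = 0
  Digit '1' (value 1) x 2^4 = 16
  Digit '0' (value 0) x 2^3 = 0
  Digit '0' (value 0) x 2^2 = 0
  Digit '0' (value 0) x 2^1 = 0
  Digit '0' (value 0) x 2^0 = 0
Sum = 656

656


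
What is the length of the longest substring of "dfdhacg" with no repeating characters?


Input: "dfdhacg"
Sliding window (track last position of each char):
  Position 0 ('d'): window [0,0] length 1 -- new best
  Position 1 ('f'): window [0,1] length 2 -- new best
  Position 2 ('d'): repeat (last at 0), move window start to 1
  Position 2 ('d'): window [1,2] length 2
  Position 3 ('h'): window [1,3] length 3 -- new best
  Position 4 ('a'): window [1,4] length 4 -- new best
  Position 5 ('c'): window [1,5] length 5 -- new best
  Position 6 ('g'): window [1,6] length 6 -- new best
Longest substring with no repeats: "fdhacg" with length 6

6


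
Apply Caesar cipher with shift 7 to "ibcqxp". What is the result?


Caesar cipher: shift "ibcqxp" by 7
  'i' (pos 8) + 7 = pos 15 = 'p'
  'b' (pos 1) + 7 = pos 8 = 'i'
  'c' (pos 2) + 7 = pos 9 = 'j'
  'q' (pos 16) + 7 = pos 23 = 'x'
  'x' (pos 23) + 7 = pos 4 = 'e'
  'p' (pos 15) + 7 = pos 22 = 'w'
Result: pijxew

pijxew


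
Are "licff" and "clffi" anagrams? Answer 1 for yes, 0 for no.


Strings: "licff", "clffi"
Sorted first:  cffil
Sorted second: cffil
Sorted forms match => anagrams

1


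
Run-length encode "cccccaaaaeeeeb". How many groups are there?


Input: cccccaaaaeeeeb
Scanning for consecutive runs:
  Group 1: 'c' x 5 (positions 0-4)
  Group 2: 'a' x 4 (positions 5-8)
  Group 3: 'e' x 4 (positions 9-12)
  Group 4: 'b' x 1 (positions 13-13)
Total groups: 4

4


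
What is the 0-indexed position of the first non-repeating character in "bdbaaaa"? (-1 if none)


Input: bdbaaaa
Character frequencies:
  'a': 4
  'b': 2
  'd': 1
Scanning left to right for freq == 1:
  Position 0 ('b'): freq=2, skip
  Position 1 ('d'): unique! => answer = 1

1


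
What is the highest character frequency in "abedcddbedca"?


Input: abedcddbedca
Character counts:
  'a': 2
  'b': 2
  'c': 2
  'd': 4
  'e': 2
Maximum frequency: 4

4


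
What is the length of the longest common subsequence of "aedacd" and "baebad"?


LCS of "aedacd" and "baebad"
DP table:
           b    a    e    b    a    d
      0    0    0    0    0    0    0
  a   0    0    1    1    1    1    1
  e   0    0    1    2    2    2    2
  d   0    0    1    2    2    2    3
  a   0    0    1    2    2    3    3
  c   0    0    1    2    2    3    3
  d   0    0    1    2    2    3    4
LCS length = dp[6][6] = 4

4


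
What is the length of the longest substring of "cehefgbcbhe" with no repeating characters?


Input: "cehefgbcbhe"
Sliding window (track last position of each char):
  Position 0 ('c'): window [0,0] length 1 -- new best
  Position 1 ('e'): window [0,1] length 2 -- new best
  Position 2 ('h'): window [0,2] length 3 -- new best
  Position 3 ('e'): repeat (last at 1), move window start to 2
  Position 3 ('e'): window [2,3] length 2
  Position 4 ('f'): window [2,4] length 3
  Position 5 ('g'): window [2,5] length 4 -- new best
  Position 6 ('b'): window [2,6] length 5 -- new best
  Position 7 ('c'): window [2,7] length 6 -- new best
  Position 8 ('b'): repeat (last at 6), move window start to 7
  Position 8 ('b'): window [7,8] length 2
  Position 9 ('h'): window [7,9] length 3
  Position 10 ('e'): window [7,10] length 4
Longest substring with no repeats: "hefgbc" with length 6

6


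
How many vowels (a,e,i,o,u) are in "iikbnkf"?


Input: iikbnkf
Checking each character:
  'i' at position 0: vowel (running total: 1)
  'i' at position 1: vowel (running total: 2)
  'k' at position 2: consonant
  'b' at position 3: consonant
  'n' at position 4: consonant
  'k' at position 5: consonant
  'f' at position 6: consonant
Total vowels: 2

2


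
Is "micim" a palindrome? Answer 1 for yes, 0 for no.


Input: micim
Reversed: micim
  Compare pos 0 ('m') with pos 4 ('m'): match
  Compare pos 1 ('i') with pos 3 ('i'): match
Result: palindrome

1


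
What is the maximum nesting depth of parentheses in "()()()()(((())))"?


Input: "()()()()(((())))"
Tracking depth:
  Position 0 '(': depth becomes 1
  Position 1 ')': depth becomes 0
  Position 2 '(': depth becomes 1
  Position 3 ')': depth becomes 0
  Position 4 '(': depth becomes 1
  Position 5 ')': depth becomes 0
  Position 6 '(': depth becomes 1
  Position 7 ')': depth becomes 0
  Position 8 '(': depth becomes 1
  Position 9 '(': depth becomes 2
  Position 10 '(': depth becomes 3
  Position 11 '(': depth becomes 4
  Position 12 ')': depth becomes 3
  Position 13 ')': depth becomes 2
  Position 14 ')': depth becomes 1
  Position 15 ')': depth becomes 0
Maximum depth reached: 4

4


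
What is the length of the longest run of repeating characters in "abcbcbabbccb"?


Input: "abcbcbabbccb"
Scanning for longest run:
  Position 1 ('b'): new char, reset run to 1
  Position 2 ('c'): new char, reset run to 1
  Position 3 ('b'): new char, reset run to 1
  Position 4 ('c'): new char, reset run to 1
  Position 5 ('b'): new char, reset run to 1
  Position 6 ('a'): new char, reset run to 1
  Position 7 ('b'): new char, reset run to 1
  Position 8 ('b'): continues run of 'b', length=2
  Position 9 ('c'): new char, reset run to 1
  Position 10 ('c'): continues run of 'c', length=2
  Position 11 ('b'): new char, reset run to 1
Longest run: 'b' with length 2

2


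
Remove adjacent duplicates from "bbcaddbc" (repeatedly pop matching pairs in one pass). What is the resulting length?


Input: bbcaddbc
Stack-based adjacent duplicate removal:
  Read 'b': push. Stack: b
  Read 'b': matches stack top 'b' => pop. Stack: (empty)
  Read 'c': push. Stack: c
  Read 'a': push. Stack: ca
  Read 'd': push. Stack: cad
  Read 'd': matches stack top 'd' => pop. Stack: ca
  Read 'b': push. Stack: cab
  Read 'c': push. Stack: cabc
Final stack: "cabc" (length 4)

4


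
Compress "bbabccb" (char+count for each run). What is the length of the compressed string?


Input: bbabccb
Runs:
  'b' x 2 => "b2"
  'a' x 1 => "a1"
  'b' x 1 => "b1"
  'c' x 2 => "c2"
  'b' x 1 => "b1"
Compressed: "b2a1b1c2b1"
Compressed length: 10

10


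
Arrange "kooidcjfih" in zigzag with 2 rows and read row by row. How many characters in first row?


Zigzag "kooidcjfih" into 2 rows:
Placing characters:
  'k' => row 0
  'o' => row 1
  'o' => row 0
  'i' => row 1
  'd' => row 0
  'c' => row 1
  'j' => row 0
  'f' => row 1
  'i' => row 0
  'h' => row 1
Rows:
  Row 0: "kodji"
  Row 1: "oicfh"
First row length: 5

5


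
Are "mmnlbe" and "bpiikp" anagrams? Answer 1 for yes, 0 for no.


Strings: "mmnlbe", "bpiikp"
Sorted first:  belmmn
Sorted second: biikpp
Differ at position 1: 'e' vs 'i' => not anagrams

0


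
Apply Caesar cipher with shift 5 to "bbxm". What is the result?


Caesar cipher: shift "bbxm" by 5
  'b' (pos 1) + 5 = pos 6 = 'g'
  'b' (pos 1) + 5 = pos 6 = 'g'
  'x' (pos 23) + 5 = pos 2 = 'c'
  'm' (pos 12) + 5 = pos 17 = 'r'
Result: ggcr

ggcr


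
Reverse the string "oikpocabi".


Input: oikpocabi
Reading characters right to left:
  Position 8: 'i'
  Position 7: 'b'
  Position 6: 'a'
  Position 5: 'c'
  Position 4: 'o'
  Position 3: 'p'
  Position 2: 'k'
  Position 1: 'i'
  Position 0: 'o'
Reversed: ibacopkio

ibacopkio


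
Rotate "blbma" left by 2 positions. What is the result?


Input: "blbma", rotate left by 2
First 2 characters: "bl"
Remaining characters: "bma"
Concatenate remaining + first: "bma" + "bl" = "bmabl"

bmabl


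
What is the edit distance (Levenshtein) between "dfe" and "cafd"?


Computing edit distance: "dfe" -> "cafd"
DP table:
           c    a    f    d
      0    1    2    3    4
  d   1    1    2    3    3
  f   2    2    2    2    3
  e   3    3    3    3    3
Edit distance = dp[3][4] = 3

3


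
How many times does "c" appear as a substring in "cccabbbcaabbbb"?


Searching for "c" in "cccabbbcaabbbb"
Scanning each position:
  Position 0: "c" => MATCH
  Position 1: "c" => MATCH
  Position 2: "c" => MATCH
  Position 3: "a" => no
  Position 4: "b" => no
  Position 5: "b" => no
  Position 6: "b" => no
  Position 7: "c" => MATCH
  Position 8: "a" => no
  Position 9: "a" => no
  Position 10: "b" => no
  Position 11: "b" => no
  Position 12: "b" => no
  Position 13: "b" => no
Total occurrences: 4

4


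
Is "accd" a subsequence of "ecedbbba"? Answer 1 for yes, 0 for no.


Check if "accd" is a subsequence of "ecedbbba"
Greedy scan:
  Position 0 ('e'): no match needed
  Position 1 ('c'): no match needed
  Position 2 ('e'): no match needed
  Position 3 ('d'): no match needed
  Position 4 ('b'): no match needed
  Position 5 ('b'): no match needed
  Position 6 ('b'): no match needed
  Position 7 ('a'): matches sub[0] = 'a'
Only matched 1/4 characters => not a subsequence

0


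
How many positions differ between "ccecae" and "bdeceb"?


Comparing "ccecae" and "bdeceb" position by position:
  Position 0: 'c' vs 'b' => DIFFER
  Position 1: 'c' vs 'd' => DIFFER
  Position 2: 'e' vs 'e' => same
  Position 3: 'c' vs 'c' => same
  Position 4: 'a' vs 'e' => DIFFER
  Position 5: 'e' vs 'b' => DIFFER
Positions that differ: 4

4


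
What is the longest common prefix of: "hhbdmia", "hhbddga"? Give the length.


Words: hhbdmia, hhbddga
  Position 0: all 'h' => match
  Position 1: all 'h' => match
  Position 2: all 'b' => match
  Position 3: all 'd' => match
  Position 4: ('m', 'd') => mismatch, stop
LCP = "hhbd" (length 4)

4


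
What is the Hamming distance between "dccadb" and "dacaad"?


Comparing "dccadb" and "dacaad" position by position:
  Position 0: 'd' vs 'd' => same
  Position 1: 'c' vs 'a' => differ
  Position 2: 'c' vs 'c' => same
  Position 3: 'a' vs 'a' => same
  Position 4: 'd' vs 'a' => differ
  Position 5: 'b' vs 'd' => differ
Total differences (Hamming distance): 3

3


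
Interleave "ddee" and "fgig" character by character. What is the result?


Interleaving "ddee" and "fgig":
  Position 0: 'd' from first, 'f' from second => "df"
  Position 1: 'd' from first, 'g' from second => "dg"
  Position 2: 'e' from first, 'i' from second => "ei"
  Position 3: 'e' from first, 'g' from second => "eg"
Result: dfdgeieg

dfdgeieg


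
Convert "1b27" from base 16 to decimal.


Input: "1b27" in base 16
Positional expansion:
  Digit '1' (value 1) x 16^3 = 4096
  Digit 'b' (value 11) x 16^2 = 2816
  Digit '2' (value 2) x 16^1 = 32
  Digit '7' (value 7) x 16^0 = 7
Sum = 6951

6951


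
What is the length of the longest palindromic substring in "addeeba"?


Input: "addeeba"
Checking substrings for palindromes:
  [1:3] "dd" (len 2) => palindrome
  [3:5] "ee" (len 2) => palindrome
Longest palindromic substring: "dd" with length 2

2


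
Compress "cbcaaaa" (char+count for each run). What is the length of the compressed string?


Input: cbcaaaa
Runs:
  'c' x 1 => "c1"
  'b' x 1 => "b1"
  'c' x 1 => "c1"
  'a' x 4 => "a4"
Compressed: "c1b1c1a4"
Compressed length: 8

8


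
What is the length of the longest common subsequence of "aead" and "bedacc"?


LCS of "aead" and "bedacc"
DP table:
           b    e    d    a    c    c
      0    0    0    0    0    0    0
  a   0    0    0    0    1    1    1
  e   0    0    1    1    1    1    1
  a   0    0    1    1    2    2    2
  d   0    0    1    2    2    2    2
LCS length = dp[4][6] = 2

2


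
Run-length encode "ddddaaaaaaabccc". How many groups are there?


Input: ddddaaaaaaabccc
Scanning for consecutive runs:
  Group 1: 'd' x 4 (positions 0-3)
  Group 2: 'a' x 7 (positions 4-10)
  Group 3: 'b' x 1 (positions 11-11)
  Group 4: 'c' x 3 (positions 12-14)
Total groups: 4

4


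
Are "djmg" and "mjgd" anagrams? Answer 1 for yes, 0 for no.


Strings: "djmg", "mjgd"
Sorted first:  dgjm
Sorted second: dgjm
Sorted forms match => anagrams

1


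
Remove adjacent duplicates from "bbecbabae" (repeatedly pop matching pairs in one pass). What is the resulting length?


Input: bbecbabae
Stack-based adjacent duplicate removal:
  Read 'b': push. Stack: b
  Read 'b': matches stack top 'b' => pop. Stack: (empty)
  Read 'e': push. Stack: e
  Read 'c': push. Stack: ec
  Read 'b': push. Stack: ecb
  Read 'a': push. Stack: ecba
  Read 'b': push. Stack: ecbab
  Read 'a': push. Stack: ecbaba
  Read 'e': push. Stack: ecbabae
Final stack: "ecbabae" (length 7)

7


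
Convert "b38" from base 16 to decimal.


Input: "b38" in base 16
Positional expansion:
  Digit 'b' (value 11) x 16^2 = 2816
  Digit '3' (value 3) x 16^1 = 48
  Digit '8' (value 8) x 16^0 = 8
Sum = 2872

2872


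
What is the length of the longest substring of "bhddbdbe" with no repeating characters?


Input: "bhddbdbe"
Sliding window (track last position of each char):
  Position 0 ('b'): window [0,0] length 1 -- new best
  Position 1 ('h'): window [0,1] length 2 -- new best
  Position 2 ('d'): window [0,2] length 3 -- new best
  Position 3 ('d'): repeat (last at 2), move window start to 3
  Position 3 ('d'): window [3,3] length 1
  Position 4 ('b'): window [3,4] length 2
  Position 5 ('d'): repeat (last at 3), move window start to 4
  Position 5 ('d'): window [4,5] length 2
  Position 6 ('b'): repeat (last at 4), move window start to 5
  Position 6 ('b'): window [5,6] length 2
  Position 7 ('e'): window [5,7] length 3
Longest substring with no repeats: "bhd" with length 3

3


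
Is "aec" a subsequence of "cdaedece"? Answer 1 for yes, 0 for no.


Check if "aec" is a subsequence of "cdaedece"
Greedy scan:
  Position 0 ('c'): no match needed
  Position 1 ('d'): no match needed
  Position 2 ('a'): matches sub[0] = 'a'
  Position 3 ('e'): matches sub[1] = 'e'
  Position 4 ('d'): no match needed
  Position 5 ('e'): no match needed
  Position 6 ('c'): matches sub[2] = 'c'
  Position 7 ('e'): no match needed
All 3 characters matched => is a subsequence

1


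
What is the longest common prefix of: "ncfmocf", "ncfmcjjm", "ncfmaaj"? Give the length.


Words: ncfmocf, ncfmcjjm, ncfmaaj
  Position 0: all 'n' => match
  Position 1: all 'c' => match
  Position 2: all 'f' => match
  Position 3: all 'm' => match
  Position 4: ('o', 'c', 'a') => mismatch, stop
LCP = "ncfm" (length 4)

4


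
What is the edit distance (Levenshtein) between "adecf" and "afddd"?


Computing edit distance: "adecf" -> "afddd"
DP table:
           a    f    d    d    d
      0    1    2    3    4    5
  a   1    0    1    2    3    4
  d   2    1    1    1    2    3
  e   3    2    2    2    2    3
  c   4    3    3    3    3    3
  f   5    4    3    4    4    4
Edit distance = dp[5][5] = 4

4


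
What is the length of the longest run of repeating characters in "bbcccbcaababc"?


Input: "bbcccbcaababc"
Scanning for longest run:
  Position 1 ('b'): continues run of 'b', length=2
  Position 2 ('c'): new char, reset run to 1
  Position 3 ('c'): continues run of 'c', length=2
  Position 4 ('c'): continues run of 'c', length=3
  Position 5 ('b'): new char, reset run to 1
  Position 6 ('c'): new char, reset run to 1
  Position 7 ('a'): new char, reset run to 1
  Position 8 ('a'): continues run of 'a', length=2
  Position 9 ('b'): new char, reset run to 1
  Position 10 ('a'): new char, reset run to 1
  Position 11 ('b'): new char, reset run to 1
  Position 12 ('c'): new char, reset run to 1
Longest run: 'c' with length 3

3


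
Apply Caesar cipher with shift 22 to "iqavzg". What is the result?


Caesar cipher: shift "iqavzg" by 22
  'i' (pos 8) + 22 = pos 4 = 'e'
  'q' (pos 16) + 22 = pos 12 = 'm'
  'a' (pos 0) + 22 = pos 22 = 'w'
  'v' (pos 21) + 22 = pos 17 = 'r'
  'z' (pos 25) + 22 = pos 21 = 'v'
  'g' (pos 6) + 22 = pos 2 = 'c'
Result: emwrvc

emwrvc


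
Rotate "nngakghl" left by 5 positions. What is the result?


Input: "nngakghl", rotate left by 5
First 5 characters: "nngak"
Remaining characters: "ghl"
Concatenate remaining + first: "ghl" + "nngak" = "ghlnngak"

ghlnngak


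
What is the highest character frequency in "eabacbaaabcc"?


Input: eabacbaaabcc
Character counts:
  'a': 5
  'b': 3
  'c': 3
  'e': 1
Maximum frequency: 5

5


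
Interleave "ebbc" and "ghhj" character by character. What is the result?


Interleaving "ebbc" and "ghhj":
  Position 0: 'e' from first, 'g' from second => "eg"
  Position 1: 'b' from first, 'h' from second => "bh"
  Position 2: 'b' from first, 'h' from second => "bh"
  Position 3: 'c' from first, 'j' from second => "cj"
Result: egbhbhcj

egbhbhcj


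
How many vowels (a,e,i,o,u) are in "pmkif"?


Input: pmkif
Checking each character:
  'p' at position 0: consonant
  'm' at position 1: consonant
  'k' at position 2: consonant
  'i' at position 3: vowel (running total: 1)
  'f' at position 4: consonant
Total vowels: 1

1


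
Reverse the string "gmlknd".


Input: gmlknd
Reading characters right to left:
  Position 5: 'd'
  Position 4: 'n'
  Position 3: 'k'
  Position 2: 'l'
  Position 1: 'm'
  Position 0: 'g'
Reversed: dnklmg

dnklmg


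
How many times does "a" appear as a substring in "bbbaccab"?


Searching for "a" in "bbbaccab"
Scanning each position:
  Position 0: "b" => no
  Position 1: "b" => no
  Position 2: "b" => no
  Position 3: "a" => MATCH
  Position 4: "c" => no
  Position 5: "c" => no
  Position 6: "a" => MATCH
  Position 7: "b" => no
Total occurrences: 2

2


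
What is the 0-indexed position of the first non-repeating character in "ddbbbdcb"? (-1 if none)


Input: ddbbbdcb
Character frequencies:
  'b': 4
  'c': 1
  'd': 3
Scanning left to right for freq == 1:
  Position 0 ('d'): freq=3, skip
  Position 1 ('d'): freq=3, skip
  Position 2 ('b'): freq=4, skip
  Position 3 ('b'): freq=4, skip
  Position 4 ('b'): freq=4, skip
  Position 5 ('d'): freq=3, skip
  Position 6 ('c'): unique! => answer = 6

6


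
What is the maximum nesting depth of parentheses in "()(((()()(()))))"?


Input: "()(((()()(()))))"
Tracking depth:
  Position 0 '(': depth becomes 1
  Position 1 ')': depth becomes 0
  Position 2 '(': depth becomes 1
  Position 3 '(': depth becomes 2
  Position 4 '(': depth becomes 3
  Position 5 '(': depth becomes 4
  Position 6 ')': depth becomes 3
  Position 7 '(': depth becomes 4
  Position 8 ')': depth becomes 3
  Position 9 '(': depth becomes 4
  Position 10 '(': depth becomes 5
  Position 11 ')': depth becomes 4
  Position 12 ')': depth becomes 3
  Position 13 ')': depth becomes 2
  Position 14 ')': depth becomes 1
  Position 15 ')': depth becomes 0
Maximum depth reached: 5

5


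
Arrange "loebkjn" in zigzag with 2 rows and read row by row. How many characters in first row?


Zigzag "loebkjn" into 2 rows:
Placing characters:
  'l' => row 0
  'o' => row 1
  'e' => row 0
  'b' => row 1
  'k' => row 0
  'j' => row 1
  'n' => row 0
Rows:
  Row 0: "lekn"
  Row 1: "obj"
First row length: 4

4


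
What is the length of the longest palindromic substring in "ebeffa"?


Input: "ebeffa"
Checking substrings for palindromes:
  [0:3] "ebe" (len 3) => palindrome
  [3:5] "ff" (len 2) => palindrome
Longest palindromic substring: "ebe" with length 3

3


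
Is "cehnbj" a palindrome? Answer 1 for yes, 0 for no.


Input: cehnbj
Reversed: jbnhec
  Compare pos 0 ('c') with pos 5 ('j'): MISMATCH
  Compare pos 1 ('e') with pos 4 ('b'): MISMATCH
  Compare pos 2 ('h') with pos 3 ('n'): MISMATCH
Result: not a palindrome

0


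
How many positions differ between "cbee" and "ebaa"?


Comparing "cbee" and "ebaa" position by position:
  Position 0: 'c' vs 'e' => DIFFER
  Position 1: 'b' vs 'b' => same
  Position 2: 'e' vs 'a' => DIFFER
  Position 3: 'e' vs 'a' => DIFFER
Positions that differ: 3

3


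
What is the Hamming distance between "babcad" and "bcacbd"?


Comparing "babcad" and "bcacbd" position by position:
  Position 0: 'b' vs 'b' => same
  Position 1: 'a' vs 'c' => differ
  Position 2: 'b' vs 'a' => differ
  Position 3: 'c' vs 'c' => same
  Position 4: 'a' vs 'b' => differ
  Position 5: 'd' vs 'd' => same
Total differences (Hamming distance): 3

3


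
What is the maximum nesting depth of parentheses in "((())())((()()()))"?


Input: "((())())((()()()))"
Tracking depth:
  Position 0 '(': depth becomes 1
  Position 1 '(': depth becomes 2
  Position 2 '(': depth becomes 3
  Position 3 ')': depth becomes 2
  Position 4 ')': depth becomes 1
  Position 5 '(': depth becomes 2
  Position 6 ')': depth becomes 1
  Position 7 ')': depth becomes 0
  Position 8 '(': depth becomes 1
  Position 9 '(': depth becomes 2
  Position 10 '(': depth becomes 3
  Position 11 ')': depth becomes 2
  Position 12 '(': depth becomes 3
  Position 13 ')': depth becomes 2
  Position 14 '(': depth becomes 3
  Position 15 ')': depth becomes 2
  Position 16 ')': depth becomes 1
  Position 17 ')': depth becomes 0
Maximum depth reached: 3

3


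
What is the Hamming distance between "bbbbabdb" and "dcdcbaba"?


Comparing "bbbbabdb" and "dcdcbaba" position by position:
  Position 0: 'b' vs 'd' => differ
  Position 1: 'b' vs 'c' => differ
  Position 2: 'b' vs 'd' => differ
  Position 3: 'b' vs 'c' => differ
  Position 4: 'a' vs 'b' => differ
  Position 5: 'b' vs 'a' => differ
  Position 6: 'd' vs 'b' => differ
  Position 7: 'b' vs 'a' => differ
Total differences (Hamming distance): 8

8


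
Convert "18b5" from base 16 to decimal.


Input: "18b5" in base 16
Positional expansion:
  Digit '1' (value 1) x 16^3 = 4096
  Digit '8' (value 8) x 16^2 = 2048
  Digit 'b' (value 11) x 16^1 = 176
  Digit '5' (value 5) x 16^0 = 5
Sum = 6325

6325


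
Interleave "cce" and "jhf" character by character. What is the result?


Interleaving "cce" and "jhf":
  Position 0: 'c' from first, 'j' from second => "cj"
  Position 1: 'c' from first, 'h' from second => "ch"
  Position 2: 'e' from first, 'f' from second => "ef"
Result: cjchef

cjchef


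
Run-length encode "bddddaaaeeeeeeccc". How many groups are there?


Input: bddddaaaeeeeeeccc
Scanning for consecutive runs:
  Group 1: 'b' x 1 (positions 0-0)
  Group 2: 'd' x 4 (positions 1-4)
  Group 3: 'a' x 3 (positions 5-7)
  Group 4: 'e' x 6 (positions 8-13)
  Group 5: 'c' x 3 (positions 14-16)
Total groups: 5

5


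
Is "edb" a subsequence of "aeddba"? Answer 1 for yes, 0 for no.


Check if "edb" is a subsequence of "aeddba"
Greedy scan:
  Position 0 ('a'): no match needed
  Position 1 ('e'): matches sub[0] = 'e'
  Position 2 ('d'): matches sub[1] = 'd'
  Position 3 ('d'): no match needed
  Position 4 ('b'): matches sub[2] = 'b'
  Position 5 ('a'): no match needed
All 3 characters matched => is a subsequence

1


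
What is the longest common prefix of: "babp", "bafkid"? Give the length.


Words: babp, bafkid
  Position 0: all 'b' => match
  Position 1: all 'a' => match
  Position 2: ('b', 'f') => mismatch, stop
LCP = "ba" (length 2)

2


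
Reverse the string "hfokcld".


Input: hfokcld
Reading characters right to left:
  Position 6: 'd'
  Position 5: 'l'
  Position 4: 'c'
  Position 3: 'k'
  Position 2: 'o'
  Position 1: 'f'
  Position 0: 'h'
Reversed: dlckofh

dlckofh


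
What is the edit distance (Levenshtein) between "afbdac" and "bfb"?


Computing edit distance: "afbdac" -> "bfb"
DP table:
           b    f    b
      0    1    2    3
  a   1    1    2    3
  f   2    2    1    2
  b   3    2    2    1
  d   4    3    3    2
  a   5    4    4    3
  c   6    5    5    4
Edit distance = dp[6][3] = 4

4


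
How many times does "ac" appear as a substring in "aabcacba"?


Searching for "ac" in "aabcacba"
Scanning each position:
  Position 0: "aa" => no
  Position 1: "ab" => no
  Position 2: "bc" => no
  Position 3: "ca" => no
  Position 4: "ac" => MATCH
  Position 5: "cb" => no
  Position 6: "ba" => no
Total occurrences: 1

1


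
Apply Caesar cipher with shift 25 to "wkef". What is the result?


Caesar cipher: shift "wkef" by 25
  'w' (pos 22) + 25 = pos 21 = 'v'
  'k' (pos 10) + 25 = pos 9 = 'j'
  'e' (pos 4) + 25 = pos 3 = 'd'
  'f' (pos 5) + 25 = pos 4 = 'e'
Result: vjde

vjde


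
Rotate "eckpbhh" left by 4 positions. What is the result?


Input: "eckpbhh", rotate left by 4
First 4 characters: "eckp"
Remaining characters: "bhh"
Concatenate remaining + first: "bhh" + "eckp" = "bhheckp"

bhheckp


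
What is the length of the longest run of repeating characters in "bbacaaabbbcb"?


Input: "bbacaaabbbcb"
Scanning for longest run:
  Position 1 ('b'): continues run of 'b', length=2
  Position 2 ('a'): new char, reset run to 1
  Position 3 ('c'): new char, reset run to 1
  Position 4 ('a'): new char, reset run to 1
  Position 5 ('a'): continues run of 'a', length=2
  Position 6 ('a'): continues run of 'a', length=3
  Position 7 ('b'): new char, reset run to 1
  Position 8 ('b'): continues run of 'b', length=2
  Position 9 ('b'): continues run of 'b', length=3
  Position 10 ('c'): new char, reset run to 1
  Position 11 ('b'): new char, reset run to 1
Longest run: 'a' with length 3

3


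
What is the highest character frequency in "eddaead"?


Input: eddaead
Character counts:
  'a': 2
  'd': 3
  'e': 2
Maximum frequency: 3

3


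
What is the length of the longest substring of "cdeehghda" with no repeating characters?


Input: "cdeehghda"
Sliding window (track last position of each char):
  Position 0 ('c'): window [0,0] length 1 -- new best
  Position 1 ('d'): window [0,1] length 2 -- new best
  Position 2 ('e'): window [0,2] length 3 -- new best
  Position 3 ('e'): repeat (last at 2), move window start to 3
  Position 3 ('e'): window [3,3] length 1
  Position 4 ('h'): window [3,4] length 2
  Position 5 ('g'): window [3,5] length 3
  Position 6 ('h'): repeat (last at 4), move window start to 5
  Position 6 ('h'): window [5,6] length 2
  Position 7 ('d'): window [5,7] length 3
  Position 8 ('a'): window [5,8] length 4 -- new best
Longest substring with no repeats: "ghda" with length 4

4


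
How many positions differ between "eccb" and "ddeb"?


Comparing "eccb" and "ddeb" position by position:
  Position 0: 'e' vs 'd' => DIFFER
  Position 1: 'c' vs 'd' => DIFFER
  Position 2: 'c' vs 'e' => DIFFER
  Position 3: 'b' vs 'b' => same
Positions that differ: 3

3


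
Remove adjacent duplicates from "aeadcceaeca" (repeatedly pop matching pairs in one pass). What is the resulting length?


Input: aeadcceaeca
Stack-based adjacent duplicate removal:
  Read 'a': push. Stack: a
  Read 'e': push. Stack: ae
  Read 'a': push. Stack: aea
  Read 'd': push. Stack: aead
  Read 'c': push. Stack: aeadc
  Read 'c': matches stack top 'c' => pop. Stack: aead
  Read 'e': push. Stack: aeade
  Read 'a': push. Stack: aeadea
  Read 'e': push. Stack: aeadeae
  Read 'c': push. Stack: aeadeaec
  Read 'a': push. Stack: aeadeaeca
Final stack: "aeadeaeca" (length 9)

9


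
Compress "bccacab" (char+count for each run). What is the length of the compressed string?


Input: bccacab
Runs:
  'b' x 1 => "b1"
  'c' x 2 => "c2"
  'a' x 1 => "a1"
  'c' x 1 => "c1"
  'a' x 1 => "a1"
  'b' x 1 => "b1"
Compressed: "b1c2a1c1a1b1"
Compressed length: 12

12


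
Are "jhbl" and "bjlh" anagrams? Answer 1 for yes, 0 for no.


Strings: "jhbl", "bjlh"
Sorted first:  bhjl
Sorted second: bhjl
Sorted forms match => anagrams

1
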